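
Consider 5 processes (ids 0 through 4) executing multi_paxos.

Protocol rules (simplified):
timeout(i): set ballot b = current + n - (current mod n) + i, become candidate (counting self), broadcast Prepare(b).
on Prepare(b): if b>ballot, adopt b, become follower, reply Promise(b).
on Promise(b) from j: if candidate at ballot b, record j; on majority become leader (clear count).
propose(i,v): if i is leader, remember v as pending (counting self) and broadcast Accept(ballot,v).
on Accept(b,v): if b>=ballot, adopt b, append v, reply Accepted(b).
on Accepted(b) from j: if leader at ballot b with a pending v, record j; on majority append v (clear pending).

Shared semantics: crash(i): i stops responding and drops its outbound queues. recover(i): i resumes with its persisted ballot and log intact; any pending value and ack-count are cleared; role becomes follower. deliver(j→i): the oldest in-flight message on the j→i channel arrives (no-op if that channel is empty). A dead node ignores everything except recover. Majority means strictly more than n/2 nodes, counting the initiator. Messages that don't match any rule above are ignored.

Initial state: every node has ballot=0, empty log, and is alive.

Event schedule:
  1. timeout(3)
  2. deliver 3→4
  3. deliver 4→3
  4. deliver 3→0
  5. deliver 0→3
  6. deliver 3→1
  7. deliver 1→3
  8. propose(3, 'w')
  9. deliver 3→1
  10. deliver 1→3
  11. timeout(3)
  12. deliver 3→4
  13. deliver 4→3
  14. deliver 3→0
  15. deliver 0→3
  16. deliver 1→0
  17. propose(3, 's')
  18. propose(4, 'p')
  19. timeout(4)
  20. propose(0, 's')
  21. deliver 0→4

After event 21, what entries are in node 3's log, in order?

empty

[1] timeout(3) → N3(cand b8 [-])
[2] deliver 3→4 → N4(foll b8 [-])
[3] deliver 4→3 → ∅
[4] deliver 3→0 → N0(foll b8 [-])
[5] deliver 0→3 → N3(lead b8 [-])
[6] deliver 3→1 → N1(foll b8 [-])
[7] deliver 1→3 → ∅
[8] propose(3,'w') → ∅
[9] deliver 3→1 → N1(foll b8 [w])
[10] deliver 1→3 → ∅
[11] timeout(3) → N3(cand b13 [-])
[12] deliver 3→4 → N4(foll b8 [w])
[13] deliver 4→3 → ∅
[14] deliver 3→0 → N0(foll b8 [w])
[15] deliver 0→3 → ∅
[16] deliver 1→0 → ∅
[17] propose(3,'s') → ∅
[18] propose(4,'p') → ∅
[19] timeout(4) → N4(cand b14 [w])
[20] propose(0,'s') → ∅
[21] deliver 0→4 → ∅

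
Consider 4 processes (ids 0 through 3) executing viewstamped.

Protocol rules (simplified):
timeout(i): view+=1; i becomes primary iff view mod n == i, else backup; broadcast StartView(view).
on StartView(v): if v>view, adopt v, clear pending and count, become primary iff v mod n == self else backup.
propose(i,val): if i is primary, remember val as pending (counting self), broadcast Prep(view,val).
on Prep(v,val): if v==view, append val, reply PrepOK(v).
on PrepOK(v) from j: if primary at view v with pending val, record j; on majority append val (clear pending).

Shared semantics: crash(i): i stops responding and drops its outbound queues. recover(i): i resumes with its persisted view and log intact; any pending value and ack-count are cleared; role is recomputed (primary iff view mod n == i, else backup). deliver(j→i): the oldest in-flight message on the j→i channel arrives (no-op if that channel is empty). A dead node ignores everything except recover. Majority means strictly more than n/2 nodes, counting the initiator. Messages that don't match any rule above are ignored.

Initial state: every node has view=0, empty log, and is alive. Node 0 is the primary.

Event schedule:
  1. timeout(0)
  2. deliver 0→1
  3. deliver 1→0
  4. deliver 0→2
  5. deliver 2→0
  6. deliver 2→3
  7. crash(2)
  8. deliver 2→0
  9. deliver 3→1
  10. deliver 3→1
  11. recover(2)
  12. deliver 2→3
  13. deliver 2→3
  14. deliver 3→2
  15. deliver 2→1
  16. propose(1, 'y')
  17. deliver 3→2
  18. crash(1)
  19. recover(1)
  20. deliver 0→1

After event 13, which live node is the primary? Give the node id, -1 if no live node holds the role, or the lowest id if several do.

after 1 — timeout(0): n0:back/v1/[-]
after 2 — deliver 0→1: n1:prim/v1/[-]
after 3 — deliver 1→0: ·
after 4 — deliver 0→2: n2:back/v1/[-]
after 5 — deliver 2→0: ·
after 6 — deliver 2→3: ·
after 7 — crash(2): n2:✗back/v1/[-]
after 8 — deliver 2→0: ·
after 9 — deliver 3→1: ·
after 10 — deliver 3→1: ·
after 11 — recover(2): n2:back/v1/[-]
after 12 — deliver 2→3: ·
after 13 — deliver 2→3: ·

1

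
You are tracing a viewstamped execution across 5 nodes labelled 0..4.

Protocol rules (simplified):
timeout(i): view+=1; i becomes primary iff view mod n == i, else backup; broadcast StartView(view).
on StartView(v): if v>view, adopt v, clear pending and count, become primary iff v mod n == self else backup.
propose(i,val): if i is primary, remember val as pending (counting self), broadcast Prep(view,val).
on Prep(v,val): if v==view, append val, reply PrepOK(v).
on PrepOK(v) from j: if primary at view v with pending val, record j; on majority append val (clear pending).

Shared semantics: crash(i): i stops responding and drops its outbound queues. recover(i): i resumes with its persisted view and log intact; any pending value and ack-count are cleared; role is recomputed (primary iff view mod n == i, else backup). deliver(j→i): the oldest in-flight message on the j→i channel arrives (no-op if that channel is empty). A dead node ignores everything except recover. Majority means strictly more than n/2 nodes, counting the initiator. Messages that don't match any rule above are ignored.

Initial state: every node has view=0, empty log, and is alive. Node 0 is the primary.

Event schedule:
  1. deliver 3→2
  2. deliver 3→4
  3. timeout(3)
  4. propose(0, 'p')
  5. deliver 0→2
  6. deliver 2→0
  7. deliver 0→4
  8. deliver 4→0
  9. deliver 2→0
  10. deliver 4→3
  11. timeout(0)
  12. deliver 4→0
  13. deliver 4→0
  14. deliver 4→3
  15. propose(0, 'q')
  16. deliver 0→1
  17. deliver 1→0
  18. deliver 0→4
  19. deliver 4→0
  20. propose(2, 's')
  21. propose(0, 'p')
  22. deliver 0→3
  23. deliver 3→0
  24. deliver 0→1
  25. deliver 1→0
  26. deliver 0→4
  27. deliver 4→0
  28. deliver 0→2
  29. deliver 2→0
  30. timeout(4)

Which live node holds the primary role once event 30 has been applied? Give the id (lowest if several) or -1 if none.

1

step 1 deliver 3→2: —
step 2 deliver 3→4: —
step 3 timeout(3): 3={back,v=1,log=-}
step 4 propose(0,'p'): —
step 5 deliver 0→2: 2={back,v=0,log=p}
step 6 deliver 2→0: —
step 7 deliver 0→4: 4={back,v=0,log=p}
step 8 deliver 4→0: 0={prim,v=0,log=p}
step 9 deliver 2→0: —
step 10 deliver 4→3: —
step 11 timeout(0): 0={back,v=1,log=p}
step 12 deliver 4→0: —
step 13 deliver 4→0: —
step 14 deliver 4→3: —
step 15 propose(0,'q'): —
step 16 deliver 0→1: 1={back,v=0,log=p}
step 17 deliver 1→0: —
step 18 deliver 0→4: 4={back,v=1,log=p}
step 19 deliver 4→0: —
step 20 propose(2,'s'): —
step 21 propose(0,'p'): —
step 22 deliver 0→3: —
step 23 deliver 3→0: —
step 24 deliver 0→1: 1={prim,v=1,log=p}
step 25 deliver 1→0: —
step 26 deliver 0→4: —
step 27 deliver 4→0: —
step 28 deliver 0→2: 2={back,v=1,log=p}
step 29 deliver 2→0: —
step 30 timeout(4): 4={back,v=2,log=p}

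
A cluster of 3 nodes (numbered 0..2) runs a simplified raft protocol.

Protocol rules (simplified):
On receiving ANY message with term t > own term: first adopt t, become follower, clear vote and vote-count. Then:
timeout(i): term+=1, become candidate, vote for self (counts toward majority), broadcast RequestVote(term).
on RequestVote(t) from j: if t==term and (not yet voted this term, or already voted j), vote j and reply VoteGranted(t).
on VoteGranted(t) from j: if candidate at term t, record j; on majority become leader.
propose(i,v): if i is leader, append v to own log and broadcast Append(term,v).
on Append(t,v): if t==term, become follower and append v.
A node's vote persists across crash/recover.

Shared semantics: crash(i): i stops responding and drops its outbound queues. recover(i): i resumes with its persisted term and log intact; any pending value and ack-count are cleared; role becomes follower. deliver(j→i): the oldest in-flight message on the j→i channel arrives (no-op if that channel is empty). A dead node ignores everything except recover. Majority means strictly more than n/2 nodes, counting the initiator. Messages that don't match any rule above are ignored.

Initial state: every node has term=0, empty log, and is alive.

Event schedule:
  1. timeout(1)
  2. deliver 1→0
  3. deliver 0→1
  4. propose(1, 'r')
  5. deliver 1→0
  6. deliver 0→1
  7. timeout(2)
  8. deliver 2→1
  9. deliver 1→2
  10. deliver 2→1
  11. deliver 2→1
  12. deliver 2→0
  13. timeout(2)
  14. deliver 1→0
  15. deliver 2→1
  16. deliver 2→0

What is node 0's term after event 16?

[1] timeout(1) → N1(cand t1 [-])
[2] deliver 1→0 → N0(foll t1 [-])
[3] deliver 0→1 → N1(lead t1 [-])
[4] propose(1,'r') → N1(lead t1 [r])
[5] deliver 1→0 → N0(foll t1 [r])
[6] deliver 0→1 → ∅
[7] timeout(2) → N2(cand t1 [-])
[8] deliver 2→1 → ∅
[9] deliver 1→2 → ∅
[10] deliver 2→1 → ∅
[11] deliver 2→1 → ∅
[12] deliver 2→0 → ∅
[13] timeout(2) → N2(cand t2 [-])
[14] deliver 1→0 → ∅
[15] deliver 2→1 → N1(foll t2 [r])
[16] deliver 2→0 → N0(foll t2 [r])

2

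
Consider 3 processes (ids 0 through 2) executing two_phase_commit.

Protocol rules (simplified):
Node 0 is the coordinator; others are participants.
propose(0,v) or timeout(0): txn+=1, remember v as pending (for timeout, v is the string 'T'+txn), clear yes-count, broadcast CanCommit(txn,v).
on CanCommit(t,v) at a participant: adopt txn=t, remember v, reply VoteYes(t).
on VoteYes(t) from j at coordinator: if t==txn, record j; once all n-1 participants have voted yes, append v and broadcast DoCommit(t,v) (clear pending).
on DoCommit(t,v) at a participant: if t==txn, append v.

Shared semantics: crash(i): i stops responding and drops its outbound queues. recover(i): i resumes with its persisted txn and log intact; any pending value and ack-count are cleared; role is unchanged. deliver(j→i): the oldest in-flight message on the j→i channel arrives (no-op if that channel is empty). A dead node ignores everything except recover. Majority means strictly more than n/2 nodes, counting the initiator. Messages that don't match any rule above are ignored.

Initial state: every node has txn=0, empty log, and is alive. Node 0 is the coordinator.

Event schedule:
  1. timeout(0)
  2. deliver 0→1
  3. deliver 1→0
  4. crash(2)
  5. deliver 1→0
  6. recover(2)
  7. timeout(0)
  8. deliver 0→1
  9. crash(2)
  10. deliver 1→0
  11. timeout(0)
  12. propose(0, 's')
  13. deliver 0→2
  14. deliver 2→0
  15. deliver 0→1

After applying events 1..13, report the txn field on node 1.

2

1. timeout(0):  <0:coor t1 ->
2. deliver 0→1:  <1:part t1 ->
3. deliver 1→0:  nop
4. crash(2):  <2:✗part t0 ->
5. deliver 1→0:  nop
6. recover(2):  <2:part t0 ->
7. timeout(0):  <0:coor t2 ->
8. deliver 0→1:  <1:part t2 ->
9. crash(2):  <2:✗part t0 ->
10. deliver 1→0:  nop
11. timeout(0):  <0:coor t3 ->
12. propose(0,'s'):  <0:coor t4 ->
13. deliver 0→2:  nop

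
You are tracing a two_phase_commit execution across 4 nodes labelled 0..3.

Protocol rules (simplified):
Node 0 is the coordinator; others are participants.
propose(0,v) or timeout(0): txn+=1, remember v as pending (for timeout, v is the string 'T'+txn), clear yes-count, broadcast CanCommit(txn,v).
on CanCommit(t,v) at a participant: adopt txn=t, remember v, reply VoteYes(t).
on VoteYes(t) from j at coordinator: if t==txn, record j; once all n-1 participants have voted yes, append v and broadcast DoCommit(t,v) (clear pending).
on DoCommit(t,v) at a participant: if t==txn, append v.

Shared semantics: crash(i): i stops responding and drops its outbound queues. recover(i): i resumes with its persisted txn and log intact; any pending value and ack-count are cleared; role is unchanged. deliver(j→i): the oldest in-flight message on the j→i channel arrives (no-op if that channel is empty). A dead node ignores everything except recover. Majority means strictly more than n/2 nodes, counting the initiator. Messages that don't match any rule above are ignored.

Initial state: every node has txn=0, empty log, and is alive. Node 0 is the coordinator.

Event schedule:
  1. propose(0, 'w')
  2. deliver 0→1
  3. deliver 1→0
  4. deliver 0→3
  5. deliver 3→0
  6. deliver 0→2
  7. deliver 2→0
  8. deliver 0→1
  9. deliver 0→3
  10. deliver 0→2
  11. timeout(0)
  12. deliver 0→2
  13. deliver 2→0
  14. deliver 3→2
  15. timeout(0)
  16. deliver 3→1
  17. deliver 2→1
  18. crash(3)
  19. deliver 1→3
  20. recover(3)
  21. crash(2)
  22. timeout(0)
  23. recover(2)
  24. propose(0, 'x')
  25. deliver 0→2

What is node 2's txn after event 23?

2

1. propose(0,'w'):  <0:coor t1 ->
2. deliver 0→1:  <1:part t1 ->
3. deliver 1→0:  nop
4. deliver 0→3:  <3:part t1 ->
5. deliver 3→0:  nop
6. deliver 0→2:  <2:part t1 ->
7. deliver 2→0:  <0:coor t1 w>
8. deliver 0→1:  <1:part t1 w>
9. deliver 0→3:  <3:part t1 w>
10. deliver 0→2:  <2:part t1 w>
11. timeout(0):  <0:coor t2 w>
12. deliver 0→2:  <2:part t2 w>
13. deliver 2→0:  nop
14. deliver 3→2:  nop
15. timeout(0):  <0:coor t3 w>
16. deliver 3→1:  nop
17. deliver 2→1:  nop
18. crash(3):  <3:✗part t1 w>
19. deliver 1→3:  nop
20. recover(3):  <3:part t1 w>
21. crash(2):  <2:✗part t2 w>
22. timeout(0):  <0:coor t4 w>
23. recover(2):  <2:part t2 w>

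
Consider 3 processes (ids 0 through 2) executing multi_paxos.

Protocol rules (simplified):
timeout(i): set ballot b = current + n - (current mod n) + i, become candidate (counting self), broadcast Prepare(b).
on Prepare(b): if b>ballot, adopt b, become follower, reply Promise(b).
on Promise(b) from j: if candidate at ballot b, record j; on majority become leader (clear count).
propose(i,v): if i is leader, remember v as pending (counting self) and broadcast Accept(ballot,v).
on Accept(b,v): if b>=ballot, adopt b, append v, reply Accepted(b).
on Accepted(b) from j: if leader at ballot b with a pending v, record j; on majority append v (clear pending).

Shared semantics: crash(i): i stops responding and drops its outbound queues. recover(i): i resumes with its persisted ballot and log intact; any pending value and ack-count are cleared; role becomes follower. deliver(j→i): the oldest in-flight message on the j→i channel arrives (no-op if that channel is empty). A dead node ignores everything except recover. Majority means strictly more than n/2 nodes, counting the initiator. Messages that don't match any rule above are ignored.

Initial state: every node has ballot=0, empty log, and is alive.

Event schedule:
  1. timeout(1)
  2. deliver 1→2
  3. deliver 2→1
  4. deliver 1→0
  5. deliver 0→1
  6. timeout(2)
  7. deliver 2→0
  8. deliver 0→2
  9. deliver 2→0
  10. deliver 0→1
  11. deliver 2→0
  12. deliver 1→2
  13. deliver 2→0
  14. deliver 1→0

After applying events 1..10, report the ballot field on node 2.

8

e1 timeout(1): 1[cand,b=4,-]
e2 deliver 1→2: 2[foll,b=4,-]
e3 deliver 2→1: 1[lead,b=4,-]
e4 deliver 1→0: 0[foll,b=4,-]
e5 deliver 0→1: ·
e6 timeout(2): 2[cand,b=8,-]
e7 deliver 2→0: 0[foll,b=8,-]
e8 deliver 0→2: 2[lead,b=8,-]
e9 deliver 2→0: ·
e10 deliver 0→1: ·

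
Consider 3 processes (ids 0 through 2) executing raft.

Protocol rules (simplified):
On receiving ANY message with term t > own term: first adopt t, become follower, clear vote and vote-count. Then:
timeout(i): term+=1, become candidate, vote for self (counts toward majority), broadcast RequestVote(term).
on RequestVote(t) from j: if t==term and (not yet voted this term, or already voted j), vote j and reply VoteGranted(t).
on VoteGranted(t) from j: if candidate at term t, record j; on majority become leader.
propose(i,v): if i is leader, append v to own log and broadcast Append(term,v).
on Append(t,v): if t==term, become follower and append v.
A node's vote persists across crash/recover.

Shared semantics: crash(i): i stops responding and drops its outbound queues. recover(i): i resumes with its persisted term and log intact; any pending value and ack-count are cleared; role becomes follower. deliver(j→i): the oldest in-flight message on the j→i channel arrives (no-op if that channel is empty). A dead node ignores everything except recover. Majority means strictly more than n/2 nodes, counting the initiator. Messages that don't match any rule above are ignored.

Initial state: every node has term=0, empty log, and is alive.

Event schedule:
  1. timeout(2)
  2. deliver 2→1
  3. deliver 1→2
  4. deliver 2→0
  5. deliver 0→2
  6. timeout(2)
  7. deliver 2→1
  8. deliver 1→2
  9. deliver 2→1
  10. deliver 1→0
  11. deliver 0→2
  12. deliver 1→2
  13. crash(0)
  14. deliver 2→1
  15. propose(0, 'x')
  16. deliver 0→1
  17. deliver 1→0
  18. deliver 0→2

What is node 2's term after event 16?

2

[1] timeout(2) → N2(cand t1 [-])
[2] deliver 2→1 → N1(foll t1 [-])
[3] deliver 1→2 → N2(lead t1 [-])
[4] deliver 2→0 → N0(foll t1 [-])
[5] deliver 0→2 → ∅
[6] timeout(2) → N2(cand t2 [-])
[7] deliver 2→1 → N1(foll t2 [-])
[8] deliver 1→2 → N2(lead t2 [-])
[9] deliver 2→1 → ∅
[10] deliver 1→0 → ∅
[11] deliver 0→2 → ∅
[12] deliver 1→2 → ∅
[13] crash(0) → N0(✗foll t1 [-])
[14] deliver 2→1 → ∅
[15] propose(0,'x') → ∅
[16] deliver 0→1 → ∅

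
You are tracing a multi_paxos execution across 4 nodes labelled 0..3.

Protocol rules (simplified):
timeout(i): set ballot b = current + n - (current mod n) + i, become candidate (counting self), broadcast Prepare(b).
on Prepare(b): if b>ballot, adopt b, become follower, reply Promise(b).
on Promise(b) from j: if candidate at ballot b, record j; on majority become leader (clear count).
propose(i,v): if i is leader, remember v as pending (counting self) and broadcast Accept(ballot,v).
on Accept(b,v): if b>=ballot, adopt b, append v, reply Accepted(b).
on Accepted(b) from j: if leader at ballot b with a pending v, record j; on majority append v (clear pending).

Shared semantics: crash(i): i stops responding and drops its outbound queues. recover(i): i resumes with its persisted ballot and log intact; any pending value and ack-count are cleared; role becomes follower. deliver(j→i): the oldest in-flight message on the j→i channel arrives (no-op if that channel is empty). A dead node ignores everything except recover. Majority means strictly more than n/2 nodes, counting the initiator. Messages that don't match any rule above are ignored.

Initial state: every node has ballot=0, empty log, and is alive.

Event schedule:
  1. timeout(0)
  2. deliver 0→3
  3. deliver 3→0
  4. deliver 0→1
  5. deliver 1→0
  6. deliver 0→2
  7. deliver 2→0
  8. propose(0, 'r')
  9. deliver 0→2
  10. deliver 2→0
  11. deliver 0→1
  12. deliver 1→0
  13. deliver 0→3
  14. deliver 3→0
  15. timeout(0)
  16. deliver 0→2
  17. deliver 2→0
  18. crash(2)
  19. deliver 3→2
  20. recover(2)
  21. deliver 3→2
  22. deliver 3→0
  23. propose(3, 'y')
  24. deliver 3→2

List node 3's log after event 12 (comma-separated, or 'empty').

e1 timeout(0): 0[cand,b=4,-]
e2 deliver 0→3: 3[foll,b=4,-]
e3 deliver 3→0: ·
e4 deliver 0→1: 1[foll,b=4,-]
e5 deliver 1→0: 0[lead,b=4,-]
e6 deliver 0→2: 2[foll,b=4,-]
e7 deliver 2→0: ·
e8 propose(0,'r'): ·
e9 deliver 0→2: 2[foll,b=4,r]
e10 deliver 2→0: ·
e11 deliver 0→1: 1[foll,b=4,r]
e12 deliver 1→0: 0[lead,b=4,r]

empty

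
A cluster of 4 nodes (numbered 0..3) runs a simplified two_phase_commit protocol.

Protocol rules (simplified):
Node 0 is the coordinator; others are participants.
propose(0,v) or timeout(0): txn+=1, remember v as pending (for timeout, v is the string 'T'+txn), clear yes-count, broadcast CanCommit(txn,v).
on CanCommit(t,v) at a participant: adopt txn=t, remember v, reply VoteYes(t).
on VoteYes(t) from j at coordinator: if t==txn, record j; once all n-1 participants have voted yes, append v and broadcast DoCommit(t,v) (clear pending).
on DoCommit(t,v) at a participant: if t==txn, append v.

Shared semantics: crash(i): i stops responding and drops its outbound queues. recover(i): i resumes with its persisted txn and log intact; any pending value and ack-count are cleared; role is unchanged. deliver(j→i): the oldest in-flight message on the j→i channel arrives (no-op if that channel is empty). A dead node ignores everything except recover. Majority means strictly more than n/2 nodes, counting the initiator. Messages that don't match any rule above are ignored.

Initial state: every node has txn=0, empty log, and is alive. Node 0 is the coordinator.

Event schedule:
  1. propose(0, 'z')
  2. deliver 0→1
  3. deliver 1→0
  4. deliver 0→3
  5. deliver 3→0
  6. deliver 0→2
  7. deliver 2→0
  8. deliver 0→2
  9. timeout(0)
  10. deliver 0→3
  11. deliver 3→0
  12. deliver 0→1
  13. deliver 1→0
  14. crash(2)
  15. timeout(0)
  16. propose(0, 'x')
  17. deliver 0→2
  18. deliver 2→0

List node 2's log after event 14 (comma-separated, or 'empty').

1. propose(0,'z'):  <0:coor t1 ->
2. deliver 0→1:  <1:part t1 ->
3. deliver 1→0:  nop
4. deliver 0→3:  <3:part t1 ->
5. deliver 3→0:  nop
6. deliver 0→2:  <2:part t1 ->
7. deliver 2→0:  <0:coor t1 z>
8. deliver 0→2:  <2:part t1 z>
9. timeout(0):  <0:coor t2 z>
10. deliver 0→3:  <3:part t1 z>
11. deliver 3→0:  nop
12. deliver 0→1:  <1:part t1 z>
13. deliver 1→0:  nop
14. crash(2):  <2:✗part t1 z>

z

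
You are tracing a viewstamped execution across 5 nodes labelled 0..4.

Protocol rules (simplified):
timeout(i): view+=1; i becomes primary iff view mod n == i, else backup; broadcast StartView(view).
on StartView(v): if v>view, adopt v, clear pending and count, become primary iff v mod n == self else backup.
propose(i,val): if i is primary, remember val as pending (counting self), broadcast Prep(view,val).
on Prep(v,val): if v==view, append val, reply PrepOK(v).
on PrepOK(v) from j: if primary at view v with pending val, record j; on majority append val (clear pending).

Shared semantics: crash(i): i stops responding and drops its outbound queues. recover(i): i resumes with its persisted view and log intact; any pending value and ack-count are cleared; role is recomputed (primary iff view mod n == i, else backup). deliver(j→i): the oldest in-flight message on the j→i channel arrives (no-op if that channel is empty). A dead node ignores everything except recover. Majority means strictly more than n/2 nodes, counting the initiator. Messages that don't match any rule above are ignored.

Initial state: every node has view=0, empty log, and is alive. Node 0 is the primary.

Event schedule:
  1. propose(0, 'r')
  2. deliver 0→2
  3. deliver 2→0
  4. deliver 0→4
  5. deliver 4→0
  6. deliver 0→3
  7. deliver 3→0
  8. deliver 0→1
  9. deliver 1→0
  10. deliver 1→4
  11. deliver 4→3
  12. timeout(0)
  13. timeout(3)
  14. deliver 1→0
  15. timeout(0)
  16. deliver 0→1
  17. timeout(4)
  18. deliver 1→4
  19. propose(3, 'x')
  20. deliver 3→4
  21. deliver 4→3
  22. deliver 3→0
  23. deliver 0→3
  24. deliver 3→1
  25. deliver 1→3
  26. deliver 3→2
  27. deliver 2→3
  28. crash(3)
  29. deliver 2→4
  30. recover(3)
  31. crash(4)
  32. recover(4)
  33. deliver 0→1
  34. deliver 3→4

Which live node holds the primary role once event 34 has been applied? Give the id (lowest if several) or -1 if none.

-1

[1] propose(0,'r') → ∅
[2] deliver 0→2 → N2(back v0 [r])
[3] deliver 2→0 → ∅
[4] deliver 0→4 → N4(back v0 [r])
[5] deliver 4→0 → N0(prim v0 [r])
[6] deliver 0→3 → N3(back v0 [r])
[7] deliver 3→0 → ∅
[8] deliver 0→1 → N1(back v0 [r])
[9] deliver 1→0 → ∅
[10] deliver 1→4 → ∅
[11] deliver 4→3 → ∅
[12] timeout(0) → N0(back v1 [r])
[13] timeout(3) → N3(back v1 [r])
[14] deliver 1→0 → ∅
[15] timeout(0) → N0(back v2 [r])
[16] deliver 0→1 → N1(prim v1 [r])
[17] timeout(4) → N4(back v1 [r])
[18] deliver 1→4 → ∅
[19] propose(3,'x') → ∅
[20] deliver 3→4 → ∅
[21] deliver 4→3 → ∅
[22] deliver 3→0 → ∅
[23] deliver 0→3 → ∅
[24] deliver 3→1 → ∅
[25] deliver 1→3 → ∅
[26] deliver 3→2 → N2(back v1 [r])
[27] deliver 2→3 → ∅
[28] crash(3) → N3(✗back v1 [r])
[29] deliver 2→4 → ∅
[30] recover(3) → N3(back v1 [r])
[31] crash(4) → N4(✗back v1 [r])
[32] recover(4) → N4(back v1 [r])
[33] deliver 0→1 → N1(back v2 [r])
[34] deliver 3→4 → ∅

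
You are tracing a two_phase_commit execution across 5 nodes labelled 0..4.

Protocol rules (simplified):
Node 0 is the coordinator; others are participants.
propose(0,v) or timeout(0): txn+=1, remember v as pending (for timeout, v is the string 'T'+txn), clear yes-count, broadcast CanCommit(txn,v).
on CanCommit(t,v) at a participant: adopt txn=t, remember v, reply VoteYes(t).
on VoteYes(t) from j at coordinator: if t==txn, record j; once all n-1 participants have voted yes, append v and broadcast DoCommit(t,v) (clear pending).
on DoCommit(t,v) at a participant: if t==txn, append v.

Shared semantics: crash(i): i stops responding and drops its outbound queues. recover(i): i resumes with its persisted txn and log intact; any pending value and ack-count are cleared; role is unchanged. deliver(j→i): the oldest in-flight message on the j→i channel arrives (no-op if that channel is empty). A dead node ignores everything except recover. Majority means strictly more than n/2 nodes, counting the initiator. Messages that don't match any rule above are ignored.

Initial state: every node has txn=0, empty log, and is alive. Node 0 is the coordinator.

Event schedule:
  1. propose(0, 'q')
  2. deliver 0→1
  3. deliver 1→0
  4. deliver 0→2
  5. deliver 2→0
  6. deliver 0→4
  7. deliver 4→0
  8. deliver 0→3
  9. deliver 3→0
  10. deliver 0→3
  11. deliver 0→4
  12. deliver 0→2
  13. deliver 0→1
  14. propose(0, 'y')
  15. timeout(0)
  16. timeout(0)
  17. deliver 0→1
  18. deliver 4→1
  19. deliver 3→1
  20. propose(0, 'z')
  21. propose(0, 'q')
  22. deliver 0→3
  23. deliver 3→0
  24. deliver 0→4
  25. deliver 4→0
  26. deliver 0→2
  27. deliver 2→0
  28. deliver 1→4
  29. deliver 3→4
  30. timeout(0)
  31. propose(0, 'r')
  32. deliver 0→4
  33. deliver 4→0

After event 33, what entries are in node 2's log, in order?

q

e1 propose(0,'q'): 0[coor,t=1,-]
e2 deliver 0→1: 1[part,t=1,-]
e3 deliver 1→0: ·
e4 deliver 0→2: 2[part,t=1,-]
e5 deliver 2→0: ·
e6 deliver 0→4: 4[part,t=1,-]
e7 deliver 4→0: ·
e8 deliver 0→3: 3[part,t=1,-]
e9 deliver 3→0: 0[coor,t=1,q]
e10 deliver 0→3: 3[part,t=1,q]
e11 deliver 0→4: 4[part,t=1,q]
e12 deliver 0→2: 2[part,t=1,q]
e13 deliver 0→1: 1[part,t=1,q]
e14 propose(0,'y'): 0[coor,t=2,q]
e15 timeout(0): 0[coor,t=3,q]
e16 timeout(0): 0[coor,t=4,q]
e17 deliver 0→1: 1[part,t=2,q]
e18 deliver 4→1: ·
e19 deliver 3→1: ·
e20 propose(0,'z'): 0[coor,t=5,q]
e21 propose(0,'q'): 0[coor,t=6,q]
e22 deliver 0→3: 3[part,t=2,q]
e23 deliver 3→0: ·
e24 deliver 0→4: 4[part,t=2,q]
e25 deliver 4→0: ·
e26 deliver 0→2: 2[part,t=2,q]
e27 deliver 2→0: ·
e28 deliver 1→4: ·
e29 deliver 3→4: ·
e30 timeout(0): 0[coor,t=7,q]
e31 propose(0,'r'): 0[coor,t=8,q]
e32 deliver 0→4: 4[part,t=3,q]
e33 deliver 4→0: ·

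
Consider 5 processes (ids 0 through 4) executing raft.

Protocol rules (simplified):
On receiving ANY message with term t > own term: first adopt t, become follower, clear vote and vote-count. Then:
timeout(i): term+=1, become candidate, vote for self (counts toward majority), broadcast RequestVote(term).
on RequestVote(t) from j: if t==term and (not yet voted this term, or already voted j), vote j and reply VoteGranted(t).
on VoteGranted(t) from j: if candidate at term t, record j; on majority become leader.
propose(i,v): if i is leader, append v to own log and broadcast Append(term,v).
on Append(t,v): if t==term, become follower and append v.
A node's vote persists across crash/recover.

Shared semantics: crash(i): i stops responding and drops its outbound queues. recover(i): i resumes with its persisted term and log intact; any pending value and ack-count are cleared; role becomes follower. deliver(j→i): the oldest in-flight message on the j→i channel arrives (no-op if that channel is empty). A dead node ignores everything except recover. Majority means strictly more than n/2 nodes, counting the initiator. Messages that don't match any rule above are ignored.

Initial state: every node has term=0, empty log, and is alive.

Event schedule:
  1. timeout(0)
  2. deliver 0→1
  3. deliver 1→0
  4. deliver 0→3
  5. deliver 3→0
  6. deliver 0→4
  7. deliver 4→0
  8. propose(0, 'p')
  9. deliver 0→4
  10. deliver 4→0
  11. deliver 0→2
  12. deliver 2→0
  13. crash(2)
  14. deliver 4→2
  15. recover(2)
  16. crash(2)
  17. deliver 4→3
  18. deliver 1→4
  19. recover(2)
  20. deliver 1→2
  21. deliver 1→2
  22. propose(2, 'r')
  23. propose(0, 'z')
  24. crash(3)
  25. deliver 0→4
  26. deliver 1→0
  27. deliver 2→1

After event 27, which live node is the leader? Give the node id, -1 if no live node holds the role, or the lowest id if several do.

0

1. timeout(0):  <0:cand t1 ->
2. deliver 0→1:  <1:foll t1 ->
3. deliver 1→0:  nop
4. deliver 0→3:  <3:foll t1 ->
5. deliver 3→0:  <0:lead t1 ->
6. deliver 0→4:  <4:foll t1 ->
7. deliver 4→0:  nop
8. propose(0,'p'):  <0:lead t1 p>
9. deliver 0→4:  <4:foll t1 p>
10. deliver 4→0:  nop
11. deliver 0→2:  <2:foll t1 ->
12. deliver 2→0:  nop
13. crash(2):  <2:✗foll t1 ->
14. deliver 4→2:  nop
15. recover(2):  <2:foll t1 ->
16. crash(2):  <2:✗foll t1 ->
17. deliver 4→3:  nop
18. deliver 1→4:  nop
19. recover(2):  <2:foll t1 ->
20. deliver 1→2:  nop
21. deliver 1→2:  nop
22. propose(2,'r'):  nop
23. propose(0,'z'):  <0:lead t1 p,z>
24. crash(3):  <3:✗foll t1 ->
25. deliver 0→4:  <4:foll t1 p,z>
26. deliver 1→0:  nop
27. deliver 2→1:  nop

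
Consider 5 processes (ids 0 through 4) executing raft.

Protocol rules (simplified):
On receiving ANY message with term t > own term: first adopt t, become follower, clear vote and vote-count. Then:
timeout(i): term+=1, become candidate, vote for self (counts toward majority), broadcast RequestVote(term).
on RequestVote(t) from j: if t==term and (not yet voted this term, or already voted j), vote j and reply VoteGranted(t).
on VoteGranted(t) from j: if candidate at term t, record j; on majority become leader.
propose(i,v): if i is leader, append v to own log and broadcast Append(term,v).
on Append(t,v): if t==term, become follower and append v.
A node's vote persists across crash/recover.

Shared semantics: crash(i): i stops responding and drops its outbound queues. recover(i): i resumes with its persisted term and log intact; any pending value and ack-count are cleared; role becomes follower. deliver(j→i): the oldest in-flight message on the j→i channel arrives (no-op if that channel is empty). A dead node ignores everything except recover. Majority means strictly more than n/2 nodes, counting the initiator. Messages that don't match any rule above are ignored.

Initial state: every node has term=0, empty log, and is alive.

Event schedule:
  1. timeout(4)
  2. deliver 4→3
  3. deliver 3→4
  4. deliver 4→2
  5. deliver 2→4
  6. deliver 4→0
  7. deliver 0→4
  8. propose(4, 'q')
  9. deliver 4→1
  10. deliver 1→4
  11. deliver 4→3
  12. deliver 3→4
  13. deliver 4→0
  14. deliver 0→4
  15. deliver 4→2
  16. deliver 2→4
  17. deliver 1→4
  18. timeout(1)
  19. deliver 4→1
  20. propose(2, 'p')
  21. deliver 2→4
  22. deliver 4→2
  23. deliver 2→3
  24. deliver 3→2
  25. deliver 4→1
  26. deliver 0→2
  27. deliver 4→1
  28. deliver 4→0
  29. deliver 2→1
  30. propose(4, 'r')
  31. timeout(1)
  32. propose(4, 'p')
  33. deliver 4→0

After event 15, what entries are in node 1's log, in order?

1. timeout(4):  <4:cand t1 ->
2. deliver 4→3:  <3:foll t1 ->
3. deliver 3→4:  nop
4. deliver 4→2:  <2:foll t1 ->
5. deliver 2→4:  <4:lead t1 ->
6. deliver 4→0:  <0:foll t1 ->
7. deliver 0→4:  nop
8. propose(4,'q'):  <4:lead t1 q>
9. deliver 4→1:  <1:foll t1 ->
10. deliver 1→4:  nop
11. deliver 4→3:  <3:foll t1 q>
12. deliver 3→4:  nop
13. deliver 4→0:  <0:foll t1 q>
14. deliver 0→4:  nop
15. deliver 4→2:  <2:foll t1 q>

empty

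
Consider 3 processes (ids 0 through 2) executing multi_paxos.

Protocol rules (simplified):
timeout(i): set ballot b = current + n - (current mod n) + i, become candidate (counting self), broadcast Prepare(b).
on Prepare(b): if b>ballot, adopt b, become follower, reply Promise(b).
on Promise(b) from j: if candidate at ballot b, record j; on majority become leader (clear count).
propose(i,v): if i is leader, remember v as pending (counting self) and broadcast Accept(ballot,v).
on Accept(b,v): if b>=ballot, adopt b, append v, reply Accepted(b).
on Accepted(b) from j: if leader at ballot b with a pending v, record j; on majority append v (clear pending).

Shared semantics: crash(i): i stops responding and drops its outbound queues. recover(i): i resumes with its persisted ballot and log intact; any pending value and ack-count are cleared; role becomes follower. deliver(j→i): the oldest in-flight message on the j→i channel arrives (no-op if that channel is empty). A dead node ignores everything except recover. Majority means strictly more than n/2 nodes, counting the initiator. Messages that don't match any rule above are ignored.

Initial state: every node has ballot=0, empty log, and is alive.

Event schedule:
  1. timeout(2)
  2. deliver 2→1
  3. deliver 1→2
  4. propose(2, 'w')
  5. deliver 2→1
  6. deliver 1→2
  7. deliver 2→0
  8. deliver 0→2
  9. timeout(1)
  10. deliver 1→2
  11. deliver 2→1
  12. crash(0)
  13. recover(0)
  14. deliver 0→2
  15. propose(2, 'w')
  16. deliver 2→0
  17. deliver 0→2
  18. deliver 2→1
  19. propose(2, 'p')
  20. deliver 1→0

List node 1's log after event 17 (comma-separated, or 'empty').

[1] timeout(2) → N2(cand b5 [-])
[2] deliver 2→1 → N1(foll b5 [-])
[3] deliver 1→2 → N2(lead b5 [-])
[4] propose(2,'w') → ∅
[5] deliver 2→1 → N1(foll b5 [w])
[6] deliver 1→2 → N2(lead b5 [w])
[7] deliver 2→0 → N0(foll b5 [-])
[8] deliver 0→2 → ∅
[9] timeout(1) → N1(cand b7 [w])
[10] deliver 1→2 → N2(foll b7 [w])
[11] deliver 2→1 → N1(lead b7 [w])
[12] crash(0) → N0(✗foll b5 [-])
[13] recover(0) → N0(foll b5 [-])
[14] deliver 0→2 → ∅
[15] propose(2,'w') → ∅
[16] deliver 2→0 → N0(foll b5 [w])
[17] deliver 0→2 → ∅

w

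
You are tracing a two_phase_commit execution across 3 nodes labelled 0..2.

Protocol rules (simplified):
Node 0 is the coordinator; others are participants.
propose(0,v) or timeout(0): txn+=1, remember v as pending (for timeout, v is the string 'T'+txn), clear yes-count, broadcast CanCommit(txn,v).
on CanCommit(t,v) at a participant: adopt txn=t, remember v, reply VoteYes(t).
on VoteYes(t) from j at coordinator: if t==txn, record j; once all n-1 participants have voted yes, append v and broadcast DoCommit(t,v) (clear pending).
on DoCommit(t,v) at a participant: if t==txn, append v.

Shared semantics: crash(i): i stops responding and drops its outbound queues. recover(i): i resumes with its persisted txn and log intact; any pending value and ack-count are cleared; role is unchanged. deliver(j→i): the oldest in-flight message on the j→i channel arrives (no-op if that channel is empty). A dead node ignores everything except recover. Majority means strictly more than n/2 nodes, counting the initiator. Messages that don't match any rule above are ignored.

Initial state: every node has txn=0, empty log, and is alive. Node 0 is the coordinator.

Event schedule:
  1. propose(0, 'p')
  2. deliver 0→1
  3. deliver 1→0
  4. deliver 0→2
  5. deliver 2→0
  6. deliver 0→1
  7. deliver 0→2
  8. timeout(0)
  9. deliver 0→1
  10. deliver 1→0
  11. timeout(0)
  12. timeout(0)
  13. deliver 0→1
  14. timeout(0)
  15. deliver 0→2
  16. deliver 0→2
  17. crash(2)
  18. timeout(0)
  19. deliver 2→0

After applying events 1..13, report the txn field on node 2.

1

[1] propose(0,'p') → N0(coor t1 [-])
[2] deliver 0→1 → N1(part t1 [-])
[3] deliver 1→0 → ∅
[4] deliver 0→2 → N2(part t1 [-])
[5] deliver 2→0 → N0(coor t1 [p])
[6] deliver 0→1 → N1(part t1 [p])
[7] deliver 0→2 → N2(part t1 [p])
[8] timeout(0) → N0(coor t2 [p])
[9] deliver 0→1 → N1(part t2 [p])
[10] deliver 1→0 → ∅
[11] timeout(0) → N0(coor t3 [p])
[12] timeout(0) → N0(coor t4 [p])
[13] deliver 0→1 → N1(part t3 [p])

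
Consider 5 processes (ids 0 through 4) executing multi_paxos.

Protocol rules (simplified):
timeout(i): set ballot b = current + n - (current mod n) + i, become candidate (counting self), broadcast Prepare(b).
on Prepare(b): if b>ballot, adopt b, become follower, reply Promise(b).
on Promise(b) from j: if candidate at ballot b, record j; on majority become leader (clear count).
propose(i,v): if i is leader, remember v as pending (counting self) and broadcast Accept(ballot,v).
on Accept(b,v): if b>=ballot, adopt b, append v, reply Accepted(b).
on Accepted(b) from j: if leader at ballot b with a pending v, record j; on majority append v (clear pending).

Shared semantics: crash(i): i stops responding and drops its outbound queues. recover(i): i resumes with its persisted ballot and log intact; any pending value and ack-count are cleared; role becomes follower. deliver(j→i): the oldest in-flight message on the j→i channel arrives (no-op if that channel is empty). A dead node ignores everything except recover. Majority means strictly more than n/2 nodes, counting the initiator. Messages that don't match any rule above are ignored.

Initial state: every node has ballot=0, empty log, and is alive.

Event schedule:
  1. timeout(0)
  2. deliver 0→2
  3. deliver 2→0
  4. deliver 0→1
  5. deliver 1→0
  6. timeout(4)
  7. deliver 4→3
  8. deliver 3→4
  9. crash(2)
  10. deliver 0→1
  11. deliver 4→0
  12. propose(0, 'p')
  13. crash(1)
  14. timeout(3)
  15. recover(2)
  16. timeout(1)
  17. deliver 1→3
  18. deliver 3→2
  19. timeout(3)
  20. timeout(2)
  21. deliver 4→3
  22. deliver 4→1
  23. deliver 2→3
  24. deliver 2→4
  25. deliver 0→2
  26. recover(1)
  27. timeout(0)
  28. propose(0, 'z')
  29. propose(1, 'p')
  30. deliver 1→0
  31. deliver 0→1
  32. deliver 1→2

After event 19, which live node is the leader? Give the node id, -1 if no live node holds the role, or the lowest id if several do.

after 1 — timeout(0): n0:cand/b5/[-]
after 2 — deliver 0→2: n2:foll/b5/[-]
after 3 — deliver 2→0: ·
after 4 — deliver 0→1: n1:foll/b5/[-]
after 5 — deliver 1→0: n0:lead/b5/[-]
after 6 — timeout(4): n4:cand/b9/[-]
after 7 — deliver 4→3: n3:foll/b9/[-]
after 8 — deliver 3→4: ·
after 9 — crash(2): n2:✗foll/b5/[-]
after 10 — deliver 0→1: ·
after 11 — deliver 4→0: n0:foll/b9/[-]
after 12 — propose(0,'p'): ·
after 13 — crash(1): n1:✗foll/b5/[-]
after 14 — timeout(3): n3:cand/b13/[-]
after 15 — recover(2): n2:foll/b5/[-]
after 16 — timeout(1): ·
after 17 — deliver 1→3: ·
after 18 — deliver 3→2: n2:foll/b13/[-]
after 19 — timeout(3): n3:cand/b18/[-]

-1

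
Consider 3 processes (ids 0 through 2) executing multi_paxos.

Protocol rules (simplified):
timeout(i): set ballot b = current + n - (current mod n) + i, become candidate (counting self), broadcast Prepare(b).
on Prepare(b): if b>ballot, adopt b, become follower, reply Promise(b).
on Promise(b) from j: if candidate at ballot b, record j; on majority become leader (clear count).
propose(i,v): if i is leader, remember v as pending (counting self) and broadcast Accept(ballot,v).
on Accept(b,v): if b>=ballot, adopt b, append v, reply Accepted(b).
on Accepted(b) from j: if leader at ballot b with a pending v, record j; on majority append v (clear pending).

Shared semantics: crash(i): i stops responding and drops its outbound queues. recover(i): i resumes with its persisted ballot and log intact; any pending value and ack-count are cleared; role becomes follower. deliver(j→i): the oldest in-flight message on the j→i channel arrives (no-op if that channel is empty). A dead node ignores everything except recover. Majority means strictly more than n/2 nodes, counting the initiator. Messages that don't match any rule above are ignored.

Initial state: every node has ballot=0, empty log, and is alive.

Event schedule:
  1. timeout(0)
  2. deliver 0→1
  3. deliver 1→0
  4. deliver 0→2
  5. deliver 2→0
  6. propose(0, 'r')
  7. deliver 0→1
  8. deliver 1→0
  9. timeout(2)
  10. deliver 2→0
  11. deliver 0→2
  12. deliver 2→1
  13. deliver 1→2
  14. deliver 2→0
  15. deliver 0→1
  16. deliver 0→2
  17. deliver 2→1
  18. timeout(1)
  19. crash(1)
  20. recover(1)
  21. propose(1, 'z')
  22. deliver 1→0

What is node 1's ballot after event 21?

[1] timeout(0) → N0(cand b3 [-])
[2] deliver 0→1 → N1(foll b3 [-])
[3] deliver 1→0 → N0(lead b3 [-])
[4] deliver 0→2 → N2(foll b3 [-])
[5] deliver 2→0 → ∅
[6] propose(0,'r') → ∅
[7] deliver 0→1 → N1(foll b3 [r])
[8] deliver 1→0 → N0(lead b3 [r])
[9] timeout(2) → N2(cand b8 [-])
[10] deliver 2→0 → N0(foll b8 [r])
[11] deliver 0→2 → ∅
[12] deliver 2→1 → N1(foll b8 [r])
[13] deliver 1→2 → N2(lead b8 [-])
[14] deliver 2→0 → ∅
[15] deliver 0→1 → ∅
[16] deliver 0→2 → ∅
[17] deliver 2→1 → ∅
[18] timeout(1) → N1(cand b10 [r])
[19] crash(1) → N1(✗cand b10 [r])
[20] recover(1) → N1(foll b10 [r])
[21] propose(1,'z') → ∅

10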